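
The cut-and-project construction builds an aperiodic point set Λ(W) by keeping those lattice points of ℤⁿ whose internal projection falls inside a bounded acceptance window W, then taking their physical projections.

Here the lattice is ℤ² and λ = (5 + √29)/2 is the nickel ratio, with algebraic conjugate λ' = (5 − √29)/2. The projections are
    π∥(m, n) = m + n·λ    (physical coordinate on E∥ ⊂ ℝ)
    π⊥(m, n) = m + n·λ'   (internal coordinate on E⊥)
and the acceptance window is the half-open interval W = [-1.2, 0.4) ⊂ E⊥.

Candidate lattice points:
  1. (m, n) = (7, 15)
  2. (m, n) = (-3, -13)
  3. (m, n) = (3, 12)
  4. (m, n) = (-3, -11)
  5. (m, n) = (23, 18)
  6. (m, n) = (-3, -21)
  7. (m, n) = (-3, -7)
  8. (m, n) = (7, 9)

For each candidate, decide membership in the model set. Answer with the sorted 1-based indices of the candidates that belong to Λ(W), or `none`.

λ' = (5−√29)/2 ≈ -0.19258.
#1 (7,15): internal coord 7 + (15)·λ' = +4.11126; +4.11126 ∉ [-1.2, 0.4) → out
#2 (-3,-13): internal coord -3 + (-13)·λ' = -0.49643; -0.49643 ∈ [-1.2, 0.4) → IN Λ
#3 (3,12): internal coord 3 + (12)·λ' = +0.68901; +0.68901 ∉ [-1.2, 0.4) → out
#4 (-3,-11): internal coord -3 + (-11)·λ' = -0.88159; -0.88159 ∈ [-1.2, 0.4) → IN Λ
#5 (23,18): internal coord 23 + (18)·λ' = +19.53352; +19.53352 ∉ [-1.2, 0.4) → out
#6 (-3,-21): internal coord -3 + (-21)·λ' = +1.04423; +1.04423 ∉ [-1.2, 0.4) → out
#7 (-3,-7): internal coord -3 + (-7)·λ' = -1.65192; -1.65192 ∉ [-1.2, 0.4) → out
#8 (7,9): internal coord 7 + (9)·λ' = +5.26676; +5.26676 ∉ [-1.2, 0.4) → out

2, 4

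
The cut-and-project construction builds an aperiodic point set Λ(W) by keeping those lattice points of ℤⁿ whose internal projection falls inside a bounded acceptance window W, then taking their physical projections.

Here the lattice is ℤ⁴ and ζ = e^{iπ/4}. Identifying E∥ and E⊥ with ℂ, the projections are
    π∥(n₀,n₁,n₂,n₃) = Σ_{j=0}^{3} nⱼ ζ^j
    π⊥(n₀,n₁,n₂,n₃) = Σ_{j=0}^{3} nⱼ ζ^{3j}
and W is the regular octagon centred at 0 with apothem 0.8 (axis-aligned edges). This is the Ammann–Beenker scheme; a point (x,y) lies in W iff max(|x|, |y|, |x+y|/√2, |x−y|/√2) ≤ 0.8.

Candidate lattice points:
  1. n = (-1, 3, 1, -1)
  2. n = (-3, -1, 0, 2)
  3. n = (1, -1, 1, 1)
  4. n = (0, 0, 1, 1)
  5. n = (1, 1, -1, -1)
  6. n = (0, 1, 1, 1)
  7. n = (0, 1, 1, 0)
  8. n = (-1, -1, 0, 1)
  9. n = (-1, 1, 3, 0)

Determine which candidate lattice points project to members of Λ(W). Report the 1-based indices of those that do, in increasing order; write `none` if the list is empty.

4, 6, 7, 8

Internal map: ζ^{3j} for j=0..3 gives (1,0), (−√2/2,√2/2), (0,−1), (√2/2,√2/2).
candidate 1: n = (-1, 3, 1, -1) → π⊥ ≈ (-3.82843, +0.41421); max(|x|,|y|,|x±y|/√2) = 3.82843 > 0.8 ⇒ ∉ W
candidate 2: n = (-3, -1, 0, 2) → π⊥ ≈ (-0.87868, +0.70711); max(|x|,|y|,|x±y|/√2) = 1.12132 > 0.8 ⇒ ∉ W
candidate 3: n = (1, -1, 1, 1) → π⊥ ≈ (+2.41421, -1.00000); max(|x|,|y|,|x±y|/√2) = 2.41421 > 0.8 ⇒ ∉ W
candidate 4: n = (0, 0, 1, 1) → π⊥ ≈ (+0.70711, -0.29289); max(|x|,|y|,|x±y|/√2) = 0.70711 ≤ 0.8 ⇒ ∈ W
candidate 5: n = (1, 1, -1, -1) → π⊥ ≈ (-0.41421, +1.00000); max(|x|,|y|,|x±y|/√2) = 1.00000 > 0.8 ⇒ ∉ W
candidate 6: n = (0, 1, 1, 1) → π⊥ ≈ (+0.00000, +0.41421); max(|x|,|y|,|x±y|/√2) = 0.41421 ≤ 0.8 ⇒ ∈ W
candidate 7: n = (0, 1, 1, 0) → π⊥ ≈ (-0.70711, -0.29289); max(|x|,|y|,|x±y|/√2) = 0.70711 ≤ 0.8 ⇒ ∈ W
candidate 8: n = (-1, -1, 0, 1) → π⊥ ≈ (+0.41421, +0.00000); max(|x|,|y|,|x±y|/√2) = 0.41421 ≤ 0.8 ⇒ ∈ W
candidate 9: n = (-1, 1, 3, 0) → π⊥ ≈ (-1.70711, -2.29289); max(|x|,|y|,|x±y|/√2) = 2.82843 > 0.8 ⇒ ∉ W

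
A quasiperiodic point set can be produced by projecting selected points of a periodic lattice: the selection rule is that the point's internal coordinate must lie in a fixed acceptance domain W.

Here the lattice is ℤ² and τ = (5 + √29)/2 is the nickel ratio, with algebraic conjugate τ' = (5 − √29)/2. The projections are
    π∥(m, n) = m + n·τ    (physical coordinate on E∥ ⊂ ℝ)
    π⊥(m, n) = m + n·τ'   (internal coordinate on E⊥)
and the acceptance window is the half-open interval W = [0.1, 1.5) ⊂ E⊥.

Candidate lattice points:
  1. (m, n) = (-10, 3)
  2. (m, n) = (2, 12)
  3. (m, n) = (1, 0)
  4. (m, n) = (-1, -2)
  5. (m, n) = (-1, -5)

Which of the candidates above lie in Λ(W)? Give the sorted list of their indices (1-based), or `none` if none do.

3

Numerically τ ≈ 5.1926 and τ' = −1/τ ≈ -0.1926.
#1 (-10,3): internal coord -10 + (3)·τ' = -10.5777; -10.5777 ∉ [0.1, 1.5) → out
#2 (2,12): internal coord 2 + (12)·τ' = -0.3110; -0.3110 ∉ [0.1, 1.5) → out
#3 (1,0): internal coord 1 + (0)·τ' = +1.0000; +1.0000 ∈ [0.1, 1.5) → IN Λ
#4 (-1,-2): internal coord -1 + (-2)·τ' = -0.6148; -0.6148 ∉ [0.1, 1.5) → out
#5 (-1,-5): internal coord -1 + (-5)·τ' = -0.0371; -0.0371 ∉ [0.1, 1.5) → out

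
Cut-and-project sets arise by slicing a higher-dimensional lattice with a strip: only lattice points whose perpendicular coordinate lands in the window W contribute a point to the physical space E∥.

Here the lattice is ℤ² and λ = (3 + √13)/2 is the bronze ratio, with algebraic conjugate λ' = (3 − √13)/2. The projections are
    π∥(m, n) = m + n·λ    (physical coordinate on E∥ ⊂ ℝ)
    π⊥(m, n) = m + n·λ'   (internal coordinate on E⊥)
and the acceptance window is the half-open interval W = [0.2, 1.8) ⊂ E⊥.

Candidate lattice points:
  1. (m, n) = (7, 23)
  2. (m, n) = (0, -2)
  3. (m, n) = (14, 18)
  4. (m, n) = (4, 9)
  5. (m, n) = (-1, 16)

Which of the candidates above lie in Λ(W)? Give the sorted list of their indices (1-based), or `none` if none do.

2, 4

λ' = (3−√13)/2 ≈ -0.302776.
candidate 1: (m,n)=(7,23) → π∥ = 7+23·λ ≈ 82.963840, π⊥ = 7+23·λ' ≈ 0.036160 ∉ [0.2, 1.8) ⇒ out
candidate 2: (m,n)=(0,-2) → π∥ = 0-2·λ ≈ -6.605551, π⊥ = 0-2·λ' ≈ 0.605551 ∈ [0.2, 1.8) ⇒ IN Λ
candidate 3: (m,n)=(14,18) → π∥ = 14+18·λ ≈ 73.449961, π⊥ = 14+18·λ' ≈ 8.550039 ∉ [0.2, 1.8) ⇒ out
candidate 4: (m,n)=(4,9) → π∥ = 4+9·λ ≈ 33.724981, π⊥ = 4+9·λ' ≈ 1.275019 ∈ [0.2, 1.8) ⇒ IN Λ
candidate 5: (m,n)=(-1,16) → π∥ = -1+16·λ ≈ 51.844410, π⊥ = -1+16·λ' ≈ -5.844410 ∉ [0.2, 1.8) ⇒ out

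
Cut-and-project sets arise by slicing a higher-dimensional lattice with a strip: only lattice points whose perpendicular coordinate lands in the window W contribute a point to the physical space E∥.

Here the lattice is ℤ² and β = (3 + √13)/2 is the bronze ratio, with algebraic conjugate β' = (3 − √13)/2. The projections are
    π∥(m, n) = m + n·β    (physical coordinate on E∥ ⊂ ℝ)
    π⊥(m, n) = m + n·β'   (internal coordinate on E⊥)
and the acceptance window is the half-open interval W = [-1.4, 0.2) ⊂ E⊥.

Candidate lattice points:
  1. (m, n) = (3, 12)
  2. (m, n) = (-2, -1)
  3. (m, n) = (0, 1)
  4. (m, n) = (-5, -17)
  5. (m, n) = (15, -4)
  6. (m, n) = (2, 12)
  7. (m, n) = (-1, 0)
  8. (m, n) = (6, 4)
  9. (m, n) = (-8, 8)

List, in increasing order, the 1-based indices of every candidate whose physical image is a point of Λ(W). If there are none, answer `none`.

β' = (3−√13)/2 ≈ -0.3028.
candidate 1: (m,n)=(3,12) → π∥ = 3+12·β ≈ 42.6333, π⊥ = 3+12·β' ≈ -0.6333 ∈ [-1.4, 0.2) ⇒ IN Λ
candidate 2: (m,n)=(-2,-1) → π∥ = -2-1·β ≈ -5.3028, π⊥ = -2-1·β' ≈ -1.6972 ∉ [-1.4, 0.2) ⇒ out
candidate 3: (m,n)=(0,1) → π∥ = 0+1·β ≈ 3.3028, π⊥ = 0+1·β' ≈ -0.3028 ∈ [-1.4, 0.2) ⇒ IN Λ
candidate 4: (m,n)=(-5,-17) → π∥ = -5-17·β ≈ -61.1472, π⊥ = -5-17·β' ≈ 0.1472 ∈ [-1.4, 0.2) ⇒ IN Λ
candidate 5: (m,n)=(15,-4) → π∥ = 15-4·β ≈ 1.7889, π⊥ = 15-4·β' ≈ 16.2111 ∉ [-1.4, 0.2) ⇒ out
candidate 6: (m,n)=(2,12) → π∥ = 2+12·β ≈ 41.6333, π⊥ = 2+12·β' ≈ -1.6333 ∉ [-1.4, 0.2) ⇒ out
candidate 7: (m,n)=(-1,0) → π∥ = -1+0·β ≈ -1.0000, π⊥ = -1+0·β' ≈ -1.0000 ∈ [-1.4, 0.2) ⇒ IN Λ
candidate 8: (m,n)=(6,4) → π∥ = 6+4·β ≈ 19.2111, π⊥ = 6+4·β' ≈ 4.7889 ∉ [-1.4, 0.2) ⇒ out
candidate 9: (m,n)=(-8,8) → π∥ = -8+8·β ≈ 18.4222, π⊥ = -8+8·β' ≈ -10.4222 ∉ [-1.4, 0.2) ⇒ out

1, 3, 4, 7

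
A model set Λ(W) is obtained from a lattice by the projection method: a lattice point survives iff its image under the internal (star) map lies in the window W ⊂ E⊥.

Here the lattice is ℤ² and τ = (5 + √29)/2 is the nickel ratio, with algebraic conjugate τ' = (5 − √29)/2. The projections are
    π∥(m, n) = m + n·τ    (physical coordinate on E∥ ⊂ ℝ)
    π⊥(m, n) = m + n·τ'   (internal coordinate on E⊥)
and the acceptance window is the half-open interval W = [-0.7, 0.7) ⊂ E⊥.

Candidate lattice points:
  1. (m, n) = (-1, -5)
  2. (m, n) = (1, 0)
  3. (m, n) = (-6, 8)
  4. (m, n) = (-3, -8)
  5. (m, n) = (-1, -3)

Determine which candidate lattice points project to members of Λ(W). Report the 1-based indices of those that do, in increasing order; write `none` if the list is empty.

1, 5

Numerically τ ≈ 5.1926 and τ' = −1/τ ≈ -0.1926.
candidate 1: (m,n)=(-1,-5) → π∥ = -1-5·τ ≈ -26.9629, π⊥ = -1-5·τ' ≈ -0.0371 ∈ [-0.7, 0.7) ⇒ IN Λ
candidate 2: (m,n)=(1,0) → π∥ = 1+0·τ ≈ 1.0000, π⊥ = 1+0·τ' ≈ 1.0000 ∉ [-0.7, 0.7) ⇒ out
candidate 3: (m,n)=(-6,8) → π∥ = -6+8·τ ≈ 35.5407, π⊥ = -6+8·τ' ≈ -7.5407 ∉ [-0.7, 0.7) ⇒ out
candidate 4: (m,n)=(-3,-8) → π∥ = -3-8·τ ≈ -44.5407, π⊥ = -3-8·τ' ≈ -1.4593 ∉ [-0.7, 0.7) ⇒ out
candidate 5: (m,n)=(-1,-3) → π∥ = -1-3·τ ≈ -16.5777, π⊥ = -1-3·τ' ≈ -0.4223 ∈ [-0.7, 0.7) ⇒ IN Λ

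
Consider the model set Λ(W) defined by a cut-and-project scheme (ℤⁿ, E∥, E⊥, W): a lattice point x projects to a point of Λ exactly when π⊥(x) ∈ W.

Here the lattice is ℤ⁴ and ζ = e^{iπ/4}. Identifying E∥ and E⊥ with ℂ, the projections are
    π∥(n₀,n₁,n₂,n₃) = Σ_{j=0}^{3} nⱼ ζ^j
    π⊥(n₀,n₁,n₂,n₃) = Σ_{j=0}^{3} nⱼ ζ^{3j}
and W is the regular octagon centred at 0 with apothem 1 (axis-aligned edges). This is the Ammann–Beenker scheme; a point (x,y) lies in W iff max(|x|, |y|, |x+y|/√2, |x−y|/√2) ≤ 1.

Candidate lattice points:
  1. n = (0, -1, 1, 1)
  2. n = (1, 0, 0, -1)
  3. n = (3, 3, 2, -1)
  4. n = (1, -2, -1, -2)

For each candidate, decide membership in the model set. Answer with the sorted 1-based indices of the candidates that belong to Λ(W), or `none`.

π⊥(n) = n₀ + n₁ζ³ + n₂ζ⁶ + n₃ζ⁹ where ζ = e^{iπ/4}.
#1 (0, -1, 1, 1): internal (1.414214, -1.000000); octagon support 1.707107 vs apothem 1 → ∉ W
#2 (1, 0, 0, -1): internal (0.292893, -0.707107); octagon support 0.707107 vs apothem 1 → ∈ W
#3 (3, 3, 2, -1): internal (0.171573, -0.585786); octagon support 0.585786 vs apothem 1 → ∈ W
#4 (1, -2, -1, -2): internal (1.000000, -1.828427); octagon support 2.000000 vs apothem 1 → ∉ W

2, 3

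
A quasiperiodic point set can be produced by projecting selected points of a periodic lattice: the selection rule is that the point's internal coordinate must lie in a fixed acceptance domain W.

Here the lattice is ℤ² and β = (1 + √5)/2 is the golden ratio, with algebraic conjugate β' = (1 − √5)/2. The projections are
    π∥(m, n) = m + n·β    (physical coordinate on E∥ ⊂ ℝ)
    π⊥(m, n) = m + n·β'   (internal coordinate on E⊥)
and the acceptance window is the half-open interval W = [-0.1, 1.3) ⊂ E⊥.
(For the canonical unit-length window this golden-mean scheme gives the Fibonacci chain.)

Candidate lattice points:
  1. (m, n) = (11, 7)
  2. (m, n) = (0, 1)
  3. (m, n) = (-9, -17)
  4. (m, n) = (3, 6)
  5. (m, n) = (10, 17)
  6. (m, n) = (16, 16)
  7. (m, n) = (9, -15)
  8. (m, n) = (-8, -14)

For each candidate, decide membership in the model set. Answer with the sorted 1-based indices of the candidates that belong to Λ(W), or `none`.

Numerically β ≈ 1.618034 and β' = −1/β ≈ -0.618034.
candidate 1: (m,n)=(11,7) → π∥ = 11+7·β ≈ 22.326238, π⊥ = 11+7·β' ≈ 6.673762 ∉ [-0.1, 1.3) ⇒ out
candidate 2: (m,n)=(0,1) → π∥ = 0+1·β ≈ 1.618034, π⊥ = 0+1·β' ≈ -0.618034 ∉ [-0.1, 1.3) ⇒ out
candidate 3: (m,n)=(-9,-17) → π∥ = -9-17·β ≈ -36.506578, π⊥ = -9-17·β' ≈ 1.506578 ∉ [-0.1, 1.3) ⇒ out
candidate 4: (m,n)=(3,6) → π∥ = 3+6·β ≈ 12.708204, π⊥ = 3+6·β' ≈ -0.708204 ∉ [-0.1, 1.3) ⇒ out
candidate 5: (m,n)=(10,17) → π∥ = 10+17·β ≈ 37.506578, π⊥ = 10+17·β' ≈ -0.506578 ∉ [-0.1, 1.3) ⇒ out
candidate 6: (m,n)=(16,16) → π∥ = 16+16·β ≈ 41.888544, π⊥ = 16+16·β' ≈ 6.111456 ∉ [-0.1, 1.3) ⇒ out
candidate 7: (m,n)=(9,-15) → π∥ = 9-15·β ≈ -15.270510, π⊥ = 9-15·β' ≈ 18.270510 ∉ [-0.1, 1.3) ⇒ out
candidate 8: (m,n)=(-8,-14) → π∥ = -8-14·β ≈ -30.652476, π⊥ = -8-14·β' ≈ 0.652476 ∈ [-0.1, 1.3) ⇒ IN Λ

8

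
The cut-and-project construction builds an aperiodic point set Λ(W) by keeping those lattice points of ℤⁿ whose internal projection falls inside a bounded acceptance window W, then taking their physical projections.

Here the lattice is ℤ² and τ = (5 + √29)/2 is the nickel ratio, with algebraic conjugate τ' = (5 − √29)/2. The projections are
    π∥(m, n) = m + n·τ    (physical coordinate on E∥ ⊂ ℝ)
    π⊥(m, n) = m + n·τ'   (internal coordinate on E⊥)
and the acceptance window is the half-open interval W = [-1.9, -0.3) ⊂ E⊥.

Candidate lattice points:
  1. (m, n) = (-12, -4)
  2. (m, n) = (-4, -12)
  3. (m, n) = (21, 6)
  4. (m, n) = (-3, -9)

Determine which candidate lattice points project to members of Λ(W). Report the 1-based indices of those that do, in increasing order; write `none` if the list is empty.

2, 4

Numerically τ ≈ 5.19258 and τ' = −1/τ ≈ -0.19258.
candidate 1: (m,n)=(-12,-4) → π∥ = -12-4·τ ≈ -32.77033, π⊥ = -12-4·τ' ≈ -11.22967 ∉ [-1.9, -0.3) ⇒ out
candidate 2: (m,n)=(-4,-12) → π∥ = -4-12·τ ≈ -66.31099, π⊥ = -4-12·τ' ≈ -1.68901 ∈ [-1.9, -0.3) ⇒ IN Λ
candidate 3: (m,n)=(21,6) → π∥ = 21+6·τ ≈ 52.15549, π⊥ = 21+6·τ' ≈ 19.84451 ∉ [-1.9, -0.3) ⇒ out
candidate 4: (m,n)=(-3,-9) → π∥ = -3-9·τ ≈ -49.73324, π⊥ = -3-9·τ' ≈ -1.26676 ∈ [-1.9, -0.3) ⇒ IN Λ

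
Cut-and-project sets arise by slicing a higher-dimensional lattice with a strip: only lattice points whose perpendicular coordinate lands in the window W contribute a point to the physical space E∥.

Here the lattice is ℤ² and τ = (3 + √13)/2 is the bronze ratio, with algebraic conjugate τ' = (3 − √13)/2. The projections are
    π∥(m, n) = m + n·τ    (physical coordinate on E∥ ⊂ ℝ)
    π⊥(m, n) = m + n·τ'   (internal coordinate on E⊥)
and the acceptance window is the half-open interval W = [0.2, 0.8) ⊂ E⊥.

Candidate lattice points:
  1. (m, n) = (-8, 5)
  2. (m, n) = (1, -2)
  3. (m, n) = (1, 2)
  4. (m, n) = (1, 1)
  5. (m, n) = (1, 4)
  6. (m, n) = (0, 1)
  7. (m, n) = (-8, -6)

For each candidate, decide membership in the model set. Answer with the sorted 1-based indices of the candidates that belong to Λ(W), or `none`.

3, 4

Compute τ' = (3−√13)/2 = -0.302776, so π⊥(m,n) = m -0.302776·n.
[1] lift (-8,5): star map gives -9.513878; window check 0.2 ≤ -9.513878 < 0.8 is false → out
[2] lift (1,-2): star map gives 1.605551; window check 0.2 ≤ 1.605551 < 0.8 is false → out
[3] lift (1,2): star map gives 0.394449; window check 0.2 ≤ 0.394449 < 0.8 is true → IN Λ
[4] lift (1,1): star map gives 0.697224; window check 0.2 ≤ 0.697224 < 0.8 is true → IN Λ
[5] lift (1,4): star map gives -0.211103; window check 0.2 ≤ -0.211103 < 0.8 is false → out
[6] lift (0,1): star map gives -0.302776; window check 0.2 ≤ -0.302776 < 0.8 is false → out
[7] lift (-8,-6): star map gives -6.183346; window check 0.2 ≤ -6.183346 < 0.8 is false → out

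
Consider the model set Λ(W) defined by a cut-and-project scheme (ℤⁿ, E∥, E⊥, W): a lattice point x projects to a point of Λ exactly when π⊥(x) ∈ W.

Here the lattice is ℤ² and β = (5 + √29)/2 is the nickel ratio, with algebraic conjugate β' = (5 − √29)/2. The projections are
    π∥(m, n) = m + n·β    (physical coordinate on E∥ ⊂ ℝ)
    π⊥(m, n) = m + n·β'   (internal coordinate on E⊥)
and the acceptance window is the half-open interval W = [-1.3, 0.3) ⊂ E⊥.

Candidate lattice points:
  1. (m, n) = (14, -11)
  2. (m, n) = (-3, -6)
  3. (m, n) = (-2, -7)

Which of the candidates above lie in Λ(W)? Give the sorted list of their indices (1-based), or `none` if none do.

3

β' = (5−√29)/2 ≈ -0.1926.
[1] lift (14,-11): star map gives 16.1184; window check -1.3 ≤ 16.1184 < 0.3 is false → out
[2] lift (-3,-6): star map gives -1.8445; window check -1.3 ≤ -1.8445 < 0.3 is false → out
[3] lift (-2,-7): star map gives -0.6519; window check -1.3 ≤ -0.6519 < 0.3 is true → IN Λ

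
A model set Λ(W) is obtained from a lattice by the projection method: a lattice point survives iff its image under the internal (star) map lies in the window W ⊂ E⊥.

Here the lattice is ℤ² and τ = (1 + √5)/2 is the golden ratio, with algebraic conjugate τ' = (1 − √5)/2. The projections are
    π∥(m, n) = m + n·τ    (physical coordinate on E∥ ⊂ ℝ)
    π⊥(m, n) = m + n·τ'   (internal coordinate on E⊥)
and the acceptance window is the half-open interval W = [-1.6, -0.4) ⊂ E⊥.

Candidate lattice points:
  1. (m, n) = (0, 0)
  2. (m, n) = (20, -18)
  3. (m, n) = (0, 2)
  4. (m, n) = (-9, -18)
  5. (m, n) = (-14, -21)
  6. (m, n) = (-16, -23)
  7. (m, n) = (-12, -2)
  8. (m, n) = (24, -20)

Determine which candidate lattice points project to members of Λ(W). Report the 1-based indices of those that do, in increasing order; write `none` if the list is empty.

Numerically τ ≈ 1.618034 and τ' = −1/τ ≈ -0.618034.
#1 (0,0): internal coord 0 + (0)·τ' = +0.000000; +0.000000 ∉ [-1.6, -0.4) → out
#2 (20,-18): internal coord 20 + (-18)·τ' = +31.124612; +31.124612 ∉ [-1.6, -0.4) → out
#3 (0,2): internal coord 0 + (2)·τ' = -1.236068; -1.236068 ∈ [-1.6, -0.4) → IN Λ
#4 (-9,-18): internal coord -9 + (-18)·τ' = +2.124612; +2.124612 ∉ [-1.6, -0.4) → out
#5 (-14,-21): internal coord -14 + (-21)·τ' = -1.021286; -1.021286 ∈ [-1.6, -0.4) → IN Λ
#6 (-16,-23): internal coord -16 + (-23)·τ' = -1.785218; -1.785218 ∉ [-1.6, -0.4) → out
#7 (-12,-2): internal coord -12 + (-2)·τ' = -10.763932; -10.763932 ∉ [-1.6, -0.4) → out
#8 (24,-20): internal coord 24 + (-20)·τ' = +36.360680; +36.360680 ∉ [-1.6, -0.4) → out

3, 5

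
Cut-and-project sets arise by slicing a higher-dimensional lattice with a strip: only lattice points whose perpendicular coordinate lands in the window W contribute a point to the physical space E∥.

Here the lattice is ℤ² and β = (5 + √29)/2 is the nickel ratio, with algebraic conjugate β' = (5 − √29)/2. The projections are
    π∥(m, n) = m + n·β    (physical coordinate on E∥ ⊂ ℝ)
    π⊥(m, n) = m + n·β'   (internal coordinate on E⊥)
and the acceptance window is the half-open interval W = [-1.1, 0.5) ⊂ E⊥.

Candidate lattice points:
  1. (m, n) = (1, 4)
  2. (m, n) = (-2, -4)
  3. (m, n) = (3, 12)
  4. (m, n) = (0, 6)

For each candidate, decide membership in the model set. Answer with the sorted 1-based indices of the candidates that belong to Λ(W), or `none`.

β' = (5−√29)/2 ≈ -0.1926.
#1 (1,4): internal coord 1 + (4)·β' = +0.2297; +0.2297 ∈ [-1.1, 0.5) → IN Λ
#2 (-2,-4): internal coord -2 + (-4)·β' = -1.2297; -1.2297 ∉ [-1.1, 0.5) → out
#3 (3,12): internal coord 3 + (12)·β' = +0.6890; +0.6890 ∉ [-1.1, 0.5) → out
#4 (0,6): internal coord 0 + (6)·β' = -1.1555; -1.1555 ∉ [-1.1, 0.5) → out

1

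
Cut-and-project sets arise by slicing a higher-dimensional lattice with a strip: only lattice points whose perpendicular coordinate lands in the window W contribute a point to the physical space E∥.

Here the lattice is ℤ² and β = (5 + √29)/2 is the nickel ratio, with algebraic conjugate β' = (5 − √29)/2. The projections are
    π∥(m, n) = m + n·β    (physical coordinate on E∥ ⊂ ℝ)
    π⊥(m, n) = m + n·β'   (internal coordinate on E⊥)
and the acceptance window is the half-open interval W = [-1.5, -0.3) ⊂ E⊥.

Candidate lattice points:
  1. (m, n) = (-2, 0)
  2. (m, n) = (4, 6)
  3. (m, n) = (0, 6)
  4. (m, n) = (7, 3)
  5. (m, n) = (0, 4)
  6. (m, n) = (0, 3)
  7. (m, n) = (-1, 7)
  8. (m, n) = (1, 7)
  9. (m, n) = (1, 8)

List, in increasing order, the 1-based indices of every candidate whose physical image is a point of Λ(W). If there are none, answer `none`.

β' = (5−√29)/2 ≈ -0.192582.
#1 (-2,0): internal coord -2 + (0)·β' = -2.000000; -2.000000 ∉ [-1.5, -0.3) → out
#2 (4,6): internal coord 4 + (6)·β' = +2.844506; +2.844506 ∉ [-1.5, -0.3) → out
#3 (0,6): internal coord 0 + (6)·β' = -1.155494; -1.155494 ∈ [-1.5, -0.3) → IN Λ
#4 (7,3): internal coord 7 + (3)·β' = +6.422253; +6.422253 ∉ [-1.5, -0.3) → out
#5 (0,4): internal coord 0 + (4)·β' = -0.770330; -0.770330 ∈ [-1.5, -0.3) → IN Λ
#6 (0,3): internal coord 0 + (3)·β' = -0.577747; -0.577747 ∈ [-1.5, -0.3) → IN Λ
#7 (-1,7): internal coord -1 + (7)·β' = -2.348077; -2.348077 ∉ [-1.5, -0.3) → out
#8 (1,7): internal coord 1 + (7)·β' = -0.348077; -0.348077 ∈ [-1.5, -0.3) → IN Λ
#9 (1,8): internal coord 1 + (8)·β' = -0.540659; -0.540659 ∈ [-1.5, -0.3) → IN Λ

3, 5, 6, 8, 9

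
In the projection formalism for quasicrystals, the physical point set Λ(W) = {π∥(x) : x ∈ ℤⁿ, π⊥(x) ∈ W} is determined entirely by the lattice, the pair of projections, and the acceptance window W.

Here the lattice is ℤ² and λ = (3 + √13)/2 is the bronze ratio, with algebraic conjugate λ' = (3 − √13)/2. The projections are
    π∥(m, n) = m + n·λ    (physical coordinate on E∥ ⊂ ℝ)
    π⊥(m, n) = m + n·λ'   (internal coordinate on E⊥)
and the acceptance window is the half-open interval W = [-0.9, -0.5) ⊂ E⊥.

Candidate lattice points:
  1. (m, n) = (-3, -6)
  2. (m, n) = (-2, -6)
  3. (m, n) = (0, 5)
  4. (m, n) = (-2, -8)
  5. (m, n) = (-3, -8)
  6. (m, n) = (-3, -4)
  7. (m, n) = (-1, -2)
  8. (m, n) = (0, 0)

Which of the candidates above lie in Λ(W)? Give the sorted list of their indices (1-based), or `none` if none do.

5

Compute λ' = (3−√13)/2 = -0.302776, so π⊥(m,n) = m -0.302776·n.
candidate 1: (m,n)=(-3,-6) → π∥ = -3-6·λ ≈ -22.816654, π⊥ = -3-6·λ' ≈ -1.183346 ∉ [-0.9, -0.5) ⇒ out
candidate 2: (m,n)=(-2,-6) → π∥ = -2-6·λ ≈ -21.816654, π⊥ = -2-6·λ' ≈ -0.183346 ∉ [-0.9, -0.5) ⇒ out
candidate 3: (m,n)=(0,5) → π∥ = 0+5·λ ≈ 16.513878, π⊥ = 0+5·λ' ≈ -1.513878 ∉ [-0.9, -0.5) ⇒ out
candidate 4: (m,n)=(-2,-8) → π∥ = -2-8·λ ≈ -28.422205, π⊥ = -2-8·λ' ≈ 0.422205 ∉ [-0.9, -0.5) ⇒ out
candidate 5: (m,n)=(-3,-8) → π∥ = -3-8·λ ≈ -29.422205, π⊥ = -3-8·λ' ≈ -0.577795 ∈ [-0.9, -0.5) ⇒ IN Λ
candidate 6: (m,n)=(-3,-4) → π∥ = -3-4·λ ≈ -16.211103, π⊥ = -3-4·λ' ≈ -1.788897 ∉ [-0.9, -0.5) ⇒ out
candidate 7: (m,n)=(-1,-2) → π∥ = -1-2·λ ≈ -7.605551, π⊥ = -1-2·λ' ≈ -0.394449 ∉ [-0.9, -0.5) ⇒ out
candidate 8: (m,n)=(0,0) → π∥ = 0+0·λ ≈ 0.000000, π⊥ = 0+0·λ' ≈ 0.000000 ∉ [-0.9, -0.5) ⇒ out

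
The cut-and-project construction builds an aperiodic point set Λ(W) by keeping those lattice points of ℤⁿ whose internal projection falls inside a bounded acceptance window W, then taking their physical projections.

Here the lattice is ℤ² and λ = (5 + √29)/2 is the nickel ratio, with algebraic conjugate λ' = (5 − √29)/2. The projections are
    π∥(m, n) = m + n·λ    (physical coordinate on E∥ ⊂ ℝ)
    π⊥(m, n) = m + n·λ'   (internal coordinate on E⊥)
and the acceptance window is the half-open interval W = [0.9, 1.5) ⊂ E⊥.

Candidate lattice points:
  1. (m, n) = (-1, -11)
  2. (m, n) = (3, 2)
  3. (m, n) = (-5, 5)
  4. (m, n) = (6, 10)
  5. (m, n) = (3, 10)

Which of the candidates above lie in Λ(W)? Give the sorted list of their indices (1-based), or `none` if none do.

Numerically λ ≈ 5.192582 and λ' = −1/λ ≈ -0.192582.
#1 (-1,-11): internal coord -1 + (-11)·λ' = +1.118406; +1.118406 ∈ [0.9, 1.5) → IN Λ
#2 (3,2): internal coord 3 + (2)·λ' = +2.614835; +2.614835 ∉ [0.9, 1.5) → out
#3 (-5,5): internal coord -5 + (5)·λ' = -5.962912; -5.962912 ∉ [0.9, 1.5) → out
#4 (6,10): internal coord 6 + (10)·λ' = +4.074176; +4.074176 ∉ [0.9, 1.5) → out
#5 (3,10): internal coord 3 + (10)·λ' = +1.074176; +1.074176 ∈ [0.9, 1.5) → IN Λ

1, 5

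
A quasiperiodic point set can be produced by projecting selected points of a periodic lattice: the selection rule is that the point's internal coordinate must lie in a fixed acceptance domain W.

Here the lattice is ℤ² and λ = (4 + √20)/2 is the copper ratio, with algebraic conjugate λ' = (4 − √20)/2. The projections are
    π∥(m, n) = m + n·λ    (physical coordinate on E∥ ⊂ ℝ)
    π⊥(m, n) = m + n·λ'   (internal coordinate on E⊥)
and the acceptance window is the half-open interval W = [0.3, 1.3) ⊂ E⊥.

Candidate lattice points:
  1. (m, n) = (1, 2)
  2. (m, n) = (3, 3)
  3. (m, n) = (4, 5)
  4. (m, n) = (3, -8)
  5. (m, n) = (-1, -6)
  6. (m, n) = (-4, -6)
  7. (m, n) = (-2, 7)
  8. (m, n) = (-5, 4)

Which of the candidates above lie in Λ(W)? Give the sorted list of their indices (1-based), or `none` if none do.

1, 5

Numerically λ ≈ 4.236068 and λ' = −1/λ ≈ -0.236068.
candidate 1: (m,n)=(1,2) → π∥ = 1+2·λ ≈ 9.472136, π⊥ = 1+2·λ' ≈ 0.527864 ∈ [0.3, 1.3) ⇒ IN Λ
candidate 2: (m,n)=(3,3) → π∥ = 3+3·λ ≈ 15.708204, π⊥ = 3+3·λ' ≈ 2.291796 ∉ [0.3, 1.3) ⇒ out
candidate 3: (m,n)=(4,5) → π∥ = 4+5·λ ≈ 25.180340, π⊥ = 4+5·λ' ≈ 2.819660 ∉ [0.3, 1.3) ⇒ out
candidate 4: (m,n)=(3,-8) → π∥ = 3-8·λ ≈ -30.888544, π⊥ = 3-8·λ' ≈ 4.888544 ∉ [0.3, 1.3) ⇒ out
candidate 5: (m,n)=(-1,-6) → π∥ = -1-6·λ ≈ -26.416408, π⊥ = -1-6·λ' ≈ 0.416408 ∈ [0.3, 1.3) ⇒ IN Λ
candidate 6: (m,n)=(-4,-6) → π∥ = -4-6·λ ≈ -29.416408, π⊥ = -4-6·λ' ≈ -2.583592 ∉ [0.3, 1.3) ⇒ out
candidate 7: (m,n)=(-2,7) → π∥ = -2+7·λ ≈ 27.652476, π⊥ = -2+7·λ' ≈ -3.652476 ∉ [0.3, 1.3) ⇒ out
candidate 8: (m,n)=(-5,4) → π∥ = -5+4·λ ≈ 11.944272, π⊥ = -5+4·λ' ≈ -5.944272 ∉ [0.3, 1.3) ⇒ out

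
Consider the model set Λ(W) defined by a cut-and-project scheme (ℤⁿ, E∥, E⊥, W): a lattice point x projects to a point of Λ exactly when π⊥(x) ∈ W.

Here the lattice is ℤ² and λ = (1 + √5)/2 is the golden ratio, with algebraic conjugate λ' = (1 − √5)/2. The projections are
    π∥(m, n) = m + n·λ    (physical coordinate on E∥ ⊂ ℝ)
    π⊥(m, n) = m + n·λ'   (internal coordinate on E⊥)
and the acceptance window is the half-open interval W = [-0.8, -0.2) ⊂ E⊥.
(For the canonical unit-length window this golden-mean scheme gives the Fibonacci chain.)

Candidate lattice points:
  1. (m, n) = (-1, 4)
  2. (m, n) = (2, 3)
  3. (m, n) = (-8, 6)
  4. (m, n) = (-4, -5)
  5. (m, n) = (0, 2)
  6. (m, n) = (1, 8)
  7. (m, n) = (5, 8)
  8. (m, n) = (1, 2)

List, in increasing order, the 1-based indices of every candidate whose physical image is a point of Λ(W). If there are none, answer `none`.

Numerically λ ≈ 1.61803 and λ' = −1/λ ≈ -0.61803.
candidate 1: (m,n)=(-1,4) → π∥ = -1+4·λ ≈ 5.47214, π⊥ = -1+4·λ' ≈ -3.47214 ∉ [-0.8, -0.2) ⇒ out
candidate 2: (m,n)=(2,3) → π∥ = 2+3·λ ≈ 6.85410, π⊥ = 2+3·λ' ≈ 0.14590 ∉ [-0.8, -0.2) ⇒ out
candidate 3: (m,n)=(-8,6) → π∥ = -8+6·λ ≈ 1.70820, π⊥ = -8+6·λ' ≈ -11.70820 ∉ [-0.8, -0.2) ⇒ out
candidate 4: (m,n)=(-4,-5) → π∥ = -4-5·λ ≈ -12.09017, π⊥ = -4-5·λ' ≈ -0.90983 ∉ [-0.8, -0.2) ⇒ out
candidate 5: (m,n)=(0,2) → π∥ = 0+2·λ ≈ 3.23607, π⊥ = 0+2·λ' ≈ -1.23607 ∉ [-0.8, -0.2) ⇒ out
candidate 6: (m,n)=(1,8) → π∥ = 1+8·λ ≈ 13.94427, π⊥ = 1+8·λ' ≈ -3.94427 ∉ [-0.8, -0.2) ⇒ out
candidate 7: (m,n)=(5,8) → π∥ = 5+8·λ ≈ 17.94427, π⊥ = 5+8·λ' ≈ 0.05573 ∉ [-0.8, -0.2) ⇒ out
candidate 8: (m,n)=(1,2) → π∥ = 1+2·λ ≈ 4.23607, π⊥ = 1+2·λ' ≈ -0.23607 ∈ [-0.8, -0.2) ⇒ IN Λ

8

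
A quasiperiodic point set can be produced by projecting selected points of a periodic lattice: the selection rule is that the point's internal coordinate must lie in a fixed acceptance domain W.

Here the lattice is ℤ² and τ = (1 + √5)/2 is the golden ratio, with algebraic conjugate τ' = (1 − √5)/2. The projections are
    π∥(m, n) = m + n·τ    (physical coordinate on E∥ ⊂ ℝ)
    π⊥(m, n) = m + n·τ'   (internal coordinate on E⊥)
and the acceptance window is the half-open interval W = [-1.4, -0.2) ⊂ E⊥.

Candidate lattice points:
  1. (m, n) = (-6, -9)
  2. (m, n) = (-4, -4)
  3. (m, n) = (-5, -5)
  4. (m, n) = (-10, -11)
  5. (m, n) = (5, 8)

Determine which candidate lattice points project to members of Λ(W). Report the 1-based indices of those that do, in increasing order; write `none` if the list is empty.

τ' = (1−√5)/2 ≈ -0.618034.
candidate 1: (m,n)=(-6,-9) → π∥ = -6-9·τ ≈ -20.562306, π⊥ = -6-9·τ' ≈ -0.437694 ∈ [-1.4, -0.2) ⇒ IN Λ
candidate 2: (m,n)=(-4,-4) → π∥ = -4-4·τ ≈ -10.472136, π⊥ = -4-4·τ' ≈ -1.527864 ∉ [-1.4, -0.2) ⇒ out
candidate 3: (m,n)=(-5,-5) → π∥ = -5-5·τ ≈ -13.090170, π⊥ = -5-5·τ' ≈ -1.909830 ∉ [-1.4, -0.2) ⇒ out
candidate 4: (m,n)=(-10,-11) → π∥ = -10-11·τ ≈ -27.798374, π⊥ = -10-11·τ' ≈ -3.201626 ∉ [-1.4, -0.2) ⇒ out
candidate 5: (m,n)=(5,8) → π∥ = 5+8·τ ≈ 17.944272, π⊥ = 5+8·τ' ≈ 0.055728 ∉ [-1.4, -0.2) ⇒ out

1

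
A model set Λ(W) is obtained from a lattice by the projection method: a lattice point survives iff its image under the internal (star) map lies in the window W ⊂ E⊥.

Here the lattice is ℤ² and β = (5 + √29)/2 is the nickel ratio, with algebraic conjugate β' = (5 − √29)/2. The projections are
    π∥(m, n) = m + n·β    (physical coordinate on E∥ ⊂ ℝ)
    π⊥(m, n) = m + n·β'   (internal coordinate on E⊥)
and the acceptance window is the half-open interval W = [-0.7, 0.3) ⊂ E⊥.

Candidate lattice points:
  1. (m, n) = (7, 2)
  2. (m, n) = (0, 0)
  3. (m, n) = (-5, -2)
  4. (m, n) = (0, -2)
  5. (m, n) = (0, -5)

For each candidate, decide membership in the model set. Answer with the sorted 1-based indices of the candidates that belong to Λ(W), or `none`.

2

Numerically β ≈ 5.192582 and β' = −1/β ≈ -0.192582.
[1] lift (7,2): star map gives 6.614835; window check -0.7 ≤ 6.614835 < 0.3 is false → out
[2] lift (0,0): star map gives 0.000000; window check -0.7 ≤ 0.000000 < 0.3 is true → IN Λ
[3] lift (-5,-2): star map gives -4.614835; window check -0.7 ≤ -4.614835 < 0.3 is false → out
[4] lift (0,-2): star map gives 0.385165; window check -0.7 ≤ 0.385165 < 0.3 is false → out
[5] lift (0,-5): star map gives 0.962912; window check -0.7 ≤ 0.962912 < 0.3 is false → out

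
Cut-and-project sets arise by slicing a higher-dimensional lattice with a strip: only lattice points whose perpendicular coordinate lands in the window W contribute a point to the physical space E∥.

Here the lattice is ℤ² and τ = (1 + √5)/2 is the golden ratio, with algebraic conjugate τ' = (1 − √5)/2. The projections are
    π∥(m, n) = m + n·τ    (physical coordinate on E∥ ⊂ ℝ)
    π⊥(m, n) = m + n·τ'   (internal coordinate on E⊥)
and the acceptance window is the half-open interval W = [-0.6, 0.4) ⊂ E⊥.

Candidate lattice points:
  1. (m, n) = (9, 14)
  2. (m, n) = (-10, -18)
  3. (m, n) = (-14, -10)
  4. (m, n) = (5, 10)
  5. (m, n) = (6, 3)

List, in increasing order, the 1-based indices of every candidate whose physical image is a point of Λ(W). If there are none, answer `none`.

1

τ' = (1−√5)/2 ≈ -0.61803.
#1 (9,14): internal coord 9 + (14)·τ' = +0.34752; +0.34752 ∈ [-0.6, 0.4) → IN Λ
#2 (-10,-18): internal coord -10 + (-18)·τ' = +1.12461; +1.12461 ∉ [-0.6, 0.4) → out
#3 (-14,-10): internal coord -14 + (-10)·τ' = -7.81966; -7.81966 ∉ [-0.6, 0.4) → out
#4 (5,10): internal coord 5 + (10)·τ' = -1.18034; -1.18034 ∉ [-0.6, 0.4) → out
#5 (6,3): internal coord 6 + (3)·τ' = +4.14590; +4.14590 ∉ [-0.6, 0.4) → out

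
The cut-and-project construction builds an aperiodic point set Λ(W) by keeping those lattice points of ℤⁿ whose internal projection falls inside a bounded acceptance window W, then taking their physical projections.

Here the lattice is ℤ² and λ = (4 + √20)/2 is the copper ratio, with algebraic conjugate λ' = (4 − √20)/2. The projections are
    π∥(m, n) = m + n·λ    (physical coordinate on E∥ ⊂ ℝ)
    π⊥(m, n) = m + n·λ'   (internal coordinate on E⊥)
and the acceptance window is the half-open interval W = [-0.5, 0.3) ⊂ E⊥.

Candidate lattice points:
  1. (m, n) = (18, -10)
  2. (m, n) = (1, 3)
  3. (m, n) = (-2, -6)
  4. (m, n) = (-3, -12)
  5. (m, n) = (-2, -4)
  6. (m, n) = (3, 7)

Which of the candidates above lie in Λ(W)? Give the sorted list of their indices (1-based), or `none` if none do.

Compute λ' = (4−√20)/2 = -0.23607, so π⊥(m,n) = m -0.23607·n.
#1 (18,-10): internal coord 18 + (-10)·λ' = +20.36068; +20.36068 ∉ [-0.5, 0.3) → out
#2 (1,3): internal coord 1 + (3)·λ' = +0.29180; +0.29180 ∈ [-0.5, 0.3) → IN Λ
#3 (-2,-6): internal coord -2 + (-6)·λ' = -0.58359; -0.58359 ∉ [-0.5, 0.3) → out
#4 (-3,-12): internal coord -3 + (-12)·λ' = -0.16718; -0.16718 ∈ [-0.5, 0.3) → IN Λ
#5 (-2,-4): internal coord -2 + (-4)·λ' = -1.05573; -1.05573 ∉ [-0.5, 0.3) → out
#6 (3,7): internal coord 3 + (7)·λ' = +1.34752; +1.34752 ∉ [-0.5, 0.3) → out

2, 4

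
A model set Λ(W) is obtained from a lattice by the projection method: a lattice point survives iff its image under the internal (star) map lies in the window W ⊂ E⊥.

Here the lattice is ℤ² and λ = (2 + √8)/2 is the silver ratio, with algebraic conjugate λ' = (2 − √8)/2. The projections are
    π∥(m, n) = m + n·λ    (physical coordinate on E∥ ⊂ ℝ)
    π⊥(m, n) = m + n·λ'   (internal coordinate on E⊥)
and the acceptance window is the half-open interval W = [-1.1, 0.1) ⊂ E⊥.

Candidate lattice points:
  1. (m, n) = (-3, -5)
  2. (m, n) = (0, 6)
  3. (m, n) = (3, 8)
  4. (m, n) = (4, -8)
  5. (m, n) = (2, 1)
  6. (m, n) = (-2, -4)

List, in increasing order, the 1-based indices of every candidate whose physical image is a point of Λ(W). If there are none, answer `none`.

λ' = (2−√8)/2 ≈ -0.4142.
[1] lift (-3,-5): star map gives -0.9289; window check -1.1 ≤ -0.9289 < 0.1 is true → IN Λ
[2] lift (0,6): star map gives -2.4853; window check -1.1 ≤ -2.4853 < 0.1 is false → out
[3] lift (3,8): star map gives -0.3137; window check -1.1 ≤ -0.3137 < 0.1 is true → IN Λ
[4] lift (4,-8): star map gives 7.3137; window check -1.1 ≤ 7.3137 < 0.1 is false → out
[5] lift (2,1): star map gives 1.5858; window check -1.1 ≤ 1.5858 < 0.1 is false → out
[6] lift (-2,-4): star map gives -0.3431; window check -1.1 ≤ -0.3431 < 0.1 is true → IN Λ

1, 3, 6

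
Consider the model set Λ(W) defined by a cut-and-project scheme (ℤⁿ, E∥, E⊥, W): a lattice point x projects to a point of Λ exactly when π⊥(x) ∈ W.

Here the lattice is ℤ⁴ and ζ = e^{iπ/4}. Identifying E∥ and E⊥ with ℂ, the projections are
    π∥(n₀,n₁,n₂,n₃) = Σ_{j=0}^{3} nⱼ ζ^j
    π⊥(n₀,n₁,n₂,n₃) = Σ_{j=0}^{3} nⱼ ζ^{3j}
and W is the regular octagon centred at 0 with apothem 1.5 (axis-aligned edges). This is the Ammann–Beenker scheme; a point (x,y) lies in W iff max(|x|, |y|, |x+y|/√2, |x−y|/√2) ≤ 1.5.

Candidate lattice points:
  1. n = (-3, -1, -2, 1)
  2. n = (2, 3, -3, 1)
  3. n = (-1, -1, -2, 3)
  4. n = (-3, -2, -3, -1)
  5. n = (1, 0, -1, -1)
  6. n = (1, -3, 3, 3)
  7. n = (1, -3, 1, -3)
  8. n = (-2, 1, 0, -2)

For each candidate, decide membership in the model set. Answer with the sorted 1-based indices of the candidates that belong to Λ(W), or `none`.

Internal map: ζ^{3j} for j=0..3 gives (1,0), (−√2/2,√2/2), (0,−1), (√2/2,√2/2).
candidate 1: n = (-3, -1, -2, 1) → π⊥ ≈ (-1.58579, +2.00000); max(|x|,|y|,|x±y|/√2) = 2.53553 > 1.5 ⇒ ∉ W
candidate 2: n = (2, 3, -3, 1) → π⊥ ≈ (+0.58579, +5.82843); max(|x|,|y|,|x±y|/√2) = 5.82843 > 1.5 ⇒ ∉ W
candidate 3: n = (-1, -1, -2, 3) → π⊥ ≈ (+1.82843, +3.41421); max(|x|,|y|,|x±y|/√2) = 3.70711 > 1.5 ⇒ ∉ W
candidate 4: n = (-3, -2, -3, -1) → π⊥ ≈ (-2.29289, +0.87868); max(|x|,|y|,|x±y|/√2) = 2.29289 > 1.5 ⇒ ∉ W
candidate 5: n = (1, 0, -1, -1) → π⊥ ≈ (+0.29289, +0.29289); max(|x|,|y|,|x±y|/√2) = 0.41421 ≤ 1.5 ⇒ ∈ W
candidate 6: n = (1, -3, 3, 3) → π⊥ ≈ (+5.24264, -3.00000); max(|x|,|y|,|x±y|/√2) = 5.82843 > 1.5 ⇒ ∉ W
candidate 7: n = (1, -3, 1, -3) → π⊥ ≈ (+1.00000, -5.24264); max(|x|,|y|,|x±y|/√2) = 5.24264 > 1.5 ⇒ ∉ W
candidate 8: n = (-2, 1, 0, -2) → π⊥ ≈ (-4.12132, -0.70711); max(|x|,|y|,|x±y|/√2) = 4.12132 > 1.5 ⇒ ∉ W

5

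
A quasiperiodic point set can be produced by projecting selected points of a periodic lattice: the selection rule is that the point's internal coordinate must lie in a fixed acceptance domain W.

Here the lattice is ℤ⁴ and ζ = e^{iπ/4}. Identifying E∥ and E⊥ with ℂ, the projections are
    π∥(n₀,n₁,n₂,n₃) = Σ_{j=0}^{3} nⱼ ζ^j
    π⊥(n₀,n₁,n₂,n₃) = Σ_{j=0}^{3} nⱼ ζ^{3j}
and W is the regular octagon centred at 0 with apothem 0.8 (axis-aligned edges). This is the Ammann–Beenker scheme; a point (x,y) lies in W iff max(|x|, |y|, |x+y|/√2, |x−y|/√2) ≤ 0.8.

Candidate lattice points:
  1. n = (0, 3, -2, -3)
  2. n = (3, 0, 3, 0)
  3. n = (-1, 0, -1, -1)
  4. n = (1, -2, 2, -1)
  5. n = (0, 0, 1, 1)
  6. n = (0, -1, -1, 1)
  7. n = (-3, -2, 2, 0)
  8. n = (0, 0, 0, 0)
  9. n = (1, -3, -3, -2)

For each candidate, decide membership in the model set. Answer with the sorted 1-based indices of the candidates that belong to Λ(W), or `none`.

5, 8

With ζ = e^{iπ/4} the internal vectors are ζ^0,ζ^3,ζ^6,ζ^9.
candidate 1: n = (0, 3, -2, -3) → π⊥ ≈ (-4.2426, +2.0000); max(|x|,|y|,|x±y|/√2) = 4.4142 > 0.8 ⇒ ∉ W
candidate 2: n = (3, 0, 3, 0) → π⊥ ≈ (+3.0000, -3.0000); max(|x|,|y|,|x±y|/√2) = 4.2426 > 0.8 ⇒ ∉ W
candidate 3: n = (-1, 0, -1, -1) → π⊥ ≈ (-1.7071, +0.2929); max(|x|,|y|,|x±y|/√2) = 1.7071 > 0.8 ⇒ ∉ W
candidate 4: n = (1, -2, 2, -1) → π⊥ ≈ (+1.7071, -4.1213); max(|x|,|y|,|x±y|/√2) = 4.1213 > 0.8 ⇒ ∉ W
candidate 5: n = (0, 0, 1, 1) → π⊥ ≈ (+0.7071, -0.2929); max(|x|,|y|,|x±y|/√2) = 0.7071 ≤ 0.8 ⇒ ∈ W
candidate 6: n = (0, -1, -1, 1) → π⊥ ≈ (+1.4142, +1.0000); max(|x|,|y|,|x±y|/√2) = 1.7071 > 0.8 ⇒ ∉ W
candidate 7: n = (-3, -2, 2, 0) → π⊥ ≈ (-1.5858, -3.4142); max(|x|,|y|,|x±y|/√2) = 3.5355 > 0.8 ⇒ ∉ W
candidate 8: n = (0, 0, 0, 0) → π⊥ ≈ (+0.0000, +0.0000); max(|x|,|y|,|x±y|/√2) = 0.0000 ≤ 0.8 ⇒ ∈ W
candidate 9: n = (1, -3, -3, -2) → π⊥ ≈ (+1.7071, -0.5355); max(|x|,|y|,|x±y|/√2) = 1.7071 > 0.8 ⇒ ∉ W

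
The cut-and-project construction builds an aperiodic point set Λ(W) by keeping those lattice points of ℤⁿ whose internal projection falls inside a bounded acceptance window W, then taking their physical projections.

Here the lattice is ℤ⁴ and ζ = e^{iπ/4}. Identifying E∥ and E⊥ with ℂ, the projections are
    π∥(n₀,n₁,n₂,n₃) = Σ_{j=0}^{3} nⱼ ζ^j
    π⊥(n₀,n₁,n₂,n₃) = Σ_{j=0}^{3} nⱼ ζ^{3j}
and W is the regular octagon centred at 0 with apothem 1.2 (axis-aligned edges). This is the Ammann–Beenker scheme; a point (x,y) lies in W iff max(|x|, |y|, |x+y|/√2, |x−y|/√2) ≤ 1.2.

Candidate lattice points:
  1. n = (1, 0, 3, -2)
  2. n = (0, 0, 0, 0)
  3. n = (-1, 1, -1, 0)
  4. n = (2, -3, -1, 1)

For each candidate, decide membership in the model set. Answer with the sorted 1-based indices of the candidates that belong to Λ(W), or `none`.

2

With ζ = e^{iπ/4} the internal vectors are ζ^0,ζ^3,ζ^6,ζ^9.
candidate 1: n = (1, 0, 3, -2) → π⊥ ≈ (-0.41421, -4.41421); max(|x|,|y|,|x±y|/√2) = 4.41421 > 1.2 ⇒ ∉ W
candidate 2: n = (0, 0, 0, 0) → π⊥ ≈ (+0.00000, +0.00000); max(|x|,|y|,|x±y|/√2) = 0.00000 ≤ 1.2 ⇒ ∈ W
candidate 3: n = (-1, 1, -1, 0) → π⊥ ≈ (-1.70711, +1.70711); max(|x|,|y|,|x±y|/√2) = 2.41421 > 1.2 ⇒ ∉ W
candidate 4: n = (2, -3, -1, 1) → π⊥ ≈ (+4.82843, -0.41421); max(|x|,|y|,|x±y|/√2) = 4.82843 > 1.2 ⇒ ∉ W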